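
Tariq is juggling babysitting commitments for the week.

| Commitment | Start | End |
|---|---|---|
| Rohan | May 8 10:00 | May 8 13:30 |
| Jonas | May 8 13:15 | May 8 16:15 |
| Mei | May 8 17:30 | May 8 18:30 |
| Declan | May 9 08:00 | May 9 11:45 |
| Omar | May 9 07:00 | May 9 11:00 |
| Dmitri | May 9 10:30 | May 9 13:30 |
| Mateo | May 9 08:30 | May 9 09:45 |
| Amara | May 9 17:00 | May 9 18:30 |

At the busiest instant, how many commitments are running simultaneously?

Sweep the timeline, counting +1 at each start and −1 at each end (ends before starts at a tie):
May 8 10:00 start Rohan → 1
May 8 13:15 start Jonas → 2
May 8 13:30 end Rohan → 1
May 8 16:15 end Jonas → 0
May 8 17:30 start Mei → 1
May 8 18:30 end Mei → 0
May 9 07:00 start Omar → 1
May 9 08:00 start Declan → 2
May 9 08:30 start Mateo → 3
May 9 09:45 end Mateo → 2
May 9 10:30 start Dmitri → 3
May 9 11:00 end Omar → 2
May 9 11:45 end Declan → 1
May 9 13:30 end Dmitri → 0
May 9 17:00 start Amara → 1
May 9 18:30 end Amara → 0
Peak is 3, at May 9 08:30 (Declan, Mateo, Omar).

3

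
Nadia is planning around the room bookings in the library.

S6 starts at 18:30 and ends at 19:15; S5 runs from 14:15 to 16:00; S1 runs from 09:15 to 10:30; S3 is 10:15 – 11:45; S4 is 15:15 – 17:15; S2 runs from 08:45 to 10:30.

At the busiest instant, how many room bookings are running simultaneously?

3

Sort all start/end points and keep a running count:
08:45 start S2 → 1
09:15 start S1 → 2
10:15 start S3 → 3
10:30 end S1 → 2
10:30 end S2 → 1
11:45 end S3 → 0
14:15 start S5 → 1
15:15 start S4 → 2
16:00 end S5 → 1
17:15 end S4 → 0
18:30 start S6 → 1
19:15 end S6 → 0
Peak is 3, at 10:15 (S1, S2, S3).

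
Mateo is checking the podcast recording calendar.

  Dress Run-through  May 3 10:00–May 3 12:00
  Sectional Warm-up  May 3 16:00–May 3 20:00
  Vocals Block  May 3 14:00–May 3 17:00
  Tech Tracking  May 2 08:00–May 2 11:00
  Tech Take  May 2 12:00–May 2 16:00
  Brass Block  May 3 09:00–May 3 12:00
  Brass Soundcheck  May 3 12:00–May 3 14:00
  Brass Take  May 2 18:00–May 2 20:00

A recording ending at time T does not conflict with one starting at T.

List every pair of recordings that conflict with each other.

Sorted by start: Tech Tracking, Tech Take, Brass Take, Brass Block, Dress Run-through, Brass Soundcheck, Vocals Block, Sectional Warm-up.
Tech Take starts after Tech Tracking ends; Tech Tracking is clear from here.
Brass Take starts after Tech Take ends; Tech Take is clear from here.
Brass Block starts after Brass Take ends; Brass Take is clear from here.
Dress Run-through starts before Brass Block ends → Brass Block and Dress Run-through overlap.
Brass Soundcheck starts exactly when Brass Block ends (back-to-back, no overlap); Brass Block is clear from here.
Brass Soundcheck starts exactly when Dress Run-through ends (back-to-back, no overlap); Dress Run-through is clear from here.
Vocals Block starts exactly when Brass Soundcheck ends (back-to-back, no overlap); Brass Soundcheck is clear from here.
Sectional Warm-up starts before Vocals Block ends → Vocals Block and Sectional Warm-up overlap.

Brass Block & Dress Run-through, Sectional Warm-up & Vocals Block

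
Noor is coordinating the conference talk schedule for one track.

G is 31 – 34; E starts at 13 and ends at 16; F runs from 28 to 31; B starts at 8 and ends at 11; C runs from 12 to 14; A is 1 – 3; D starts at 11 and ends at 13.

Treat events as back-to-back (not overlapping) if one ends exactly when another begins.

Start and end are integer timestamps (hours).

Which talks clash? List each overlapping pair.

C & D, C & E

Check each pair: they overlap iff neither finishes before the other starts.
Sorted by start: A, B, D, C, E, F, G.
B starts after A ends; A is clear from here.
D starts exactly when B ends (back-to-back, no overlap); B is clear from here.
C starts before D ends → D and C overlap.
E starts exactly when D ends (back-to-back, no overlap); D is clear from here.
E starts before C ends → C and E overlap.
F starts after C ends; C is clear from here.
F starts after E ends; E is clear from here.
G starts exactly when F ends (back-to-back, no overlap).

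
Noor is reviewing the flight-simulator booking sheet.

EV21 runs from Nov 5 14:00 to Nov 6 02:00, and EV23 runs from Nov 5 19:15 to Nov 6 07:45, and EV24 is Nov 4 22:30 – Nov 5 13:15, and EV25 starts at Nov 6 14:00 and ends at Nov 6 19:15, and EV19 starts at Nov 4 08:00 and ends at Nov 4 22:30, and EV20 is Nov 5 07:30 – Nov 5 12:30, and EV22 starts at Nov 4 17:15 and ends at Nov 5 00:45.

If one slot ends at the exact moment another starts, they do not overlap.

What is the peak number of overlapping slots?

Sweep the timeline, counting +1 at each start and −1 at each end (ends before starts at a tie):
Nov 4 08:00 start EV19 → 1
Nov 4 17:15 start EV22 → 2
Nov 4 22:30 end EV19 → 1
Nov 4 22:30 start EV24 → 2
Nov 5 00:45 end EV22 → 1
Nov 5 07:30 start EV20 → 2
Nov 5 12:30 end EV20 → 1
Nov 5 13:15 end EV24 → 0
Nov 5 14:00 start EV21 → 1
Nov 5 19:15 start EV23 → 2
Nov 6 02:00 end EV21 → 1
Nov 6 07:45 end EV23 → 0
Nov 6 14:00 start EV25 → 1
Nov 6 19:15 end EV25 → 0
Peak is 2, at Nov 4 17:15 (EV19, EV22).

2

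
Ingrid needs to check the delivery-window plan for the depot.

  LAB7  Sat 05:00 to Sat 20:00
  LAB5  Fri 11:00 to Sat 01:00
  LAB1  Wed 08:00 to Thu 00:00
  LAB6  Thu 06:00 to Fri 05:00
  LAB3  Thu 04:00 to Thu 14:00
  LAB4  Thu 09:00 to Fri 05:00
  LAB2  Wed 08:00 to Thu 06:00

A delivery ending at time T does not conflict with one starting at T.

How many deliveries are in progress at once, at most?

3

Walk through starts and ends in time order (an end at T is processed before a start at T):
Wed 08:00 start LAB1 → 1
Wed 08:00 start LAB2 → 2
Thu 00:00 end LAB1 → 1
Thu 04:00 start LAB3 → 2
Thu 06:00 end LAB2 → 1
Thu 06:00 start LAB6 → 2
Thu 09:00 start LAB4 → 3
Thu 14:00 end LAB3 → 2
Fri 05:00 end LAB4 → 1
Fri 05:00 end LAB6 → 0
Fri 11:00 start LAB5 → 1
Sat 01:00 end LAB5 → 0
Sat 05:00 start LAB7 → 1
Sat 20:00 end LAB7 → 0
Peak is 3, at Thu 09:00 (LAB3, LAB4, LAB6).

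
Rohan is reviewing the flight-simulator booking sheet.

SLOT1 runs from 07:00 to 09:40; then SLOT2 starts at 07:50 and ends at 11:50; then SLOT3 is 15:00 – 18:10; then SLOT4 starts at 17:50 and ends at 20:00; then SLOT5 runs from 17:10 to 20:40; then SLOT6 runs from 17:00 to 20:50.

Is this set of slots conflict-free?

Check each pair: they overlap iff neither finishes before the other starts.
Sorted by start: SLOT1, SLOT2, SLOT3, SLOT6, SLOT5, SLOT4.
SLOT2 starts before SLOT1 ends → SLOT1 and SLOT2 overlap.
That's a conflict, so the schedule is not conflict-free.

No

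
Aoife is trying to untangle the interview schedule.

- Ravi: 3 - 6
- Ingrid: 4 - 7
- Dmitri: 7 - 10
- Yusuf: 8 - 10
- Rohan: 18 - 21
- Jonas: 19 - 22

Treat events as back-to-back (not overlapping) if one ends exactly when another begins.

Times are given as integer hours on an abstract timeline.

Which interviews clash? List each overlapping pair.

Dmitri & Yusuf, Ingrid & Ravi, Jonas & Rohan

Sorted by start: Ravi, Ingrid, Dmitri, Yusuf, Rohan, Jonas.
Ingrid starts before Ravi ends → Ravi and Ingrid overlap.
Dmitri starts after Ravi ends — done with Ravi.
Dmitri starts exactly when Ingrid ends (back-to-back, no overlap) — done with Ingrid.
Yusuf starts before Dmitri ends → Dmitri and Yusuf overlap.
Rohan starts after Dmitri ends — done with Dmitri.
Rohan starts after Yusuf ends — done with Yusuf.
Jonas starts before Rohan ends → Rohan and Jonas overlap.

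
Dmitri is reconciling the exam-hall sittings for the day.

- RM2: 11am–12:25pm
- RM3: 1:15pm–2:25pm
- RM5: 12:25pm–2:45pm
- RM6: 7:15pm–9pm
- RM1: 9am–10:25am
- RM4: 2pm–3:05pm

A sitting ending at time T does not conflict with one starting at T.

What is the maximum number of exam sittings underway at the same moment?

Walk through starts and ends in time order (an end at T is processed before a start at T):
9am start RM1 → 1
10:25am end RM1 → 0
11am start RM2 → 1
12:25pm end RM2 → 0
12:25pm start RM5 → 1
1:15pm start RM3 → 2
2pm start RM4 → 3
2:25pm end RM3 → 2
2:45pm end RM5 → 1
3:05pm end RM4 → 0
7:15pm start RM6 → 1
9pm end RM6 → 0
Peak is 3, at 2pm (RM3, RM4, RM5).

3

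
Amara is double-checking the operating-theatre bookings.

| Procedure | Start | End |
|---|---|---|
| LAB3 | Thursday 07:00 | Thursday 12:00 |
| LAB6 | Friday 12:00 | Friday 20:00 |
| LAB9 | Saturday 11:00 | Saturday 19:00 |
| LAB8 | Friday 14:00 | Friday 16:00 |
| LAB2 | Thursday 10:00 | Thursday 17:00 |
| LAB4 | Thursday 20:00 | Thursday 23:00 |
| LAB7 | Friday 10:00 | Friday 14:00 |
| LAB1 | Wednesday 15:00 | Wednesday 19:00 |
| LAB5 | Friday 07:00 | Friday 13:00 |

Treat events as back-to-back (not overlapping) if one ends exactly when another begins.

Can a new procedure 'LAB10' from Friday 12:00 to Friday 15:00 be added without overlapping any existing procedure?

No — it overlaps LAB5, LAB6, LAB7, LAB8

LAB1: ends Wednesday 19:00 at or before LAB10 starts Friday 12:00 → clear.
LAB3: ends Thursday 12:00 at or before LAB10 starts Friday 12:00 → clear.
LAB2: ends Thursday 17:00 at or before LAB10 starts Friday 12:00 → clear.
LAB4: ends Thursday 23:00 at or before LAB10 starts Friday 12:00 → clear.
LAB5: starts Friday 07:00 before LAB10 ends Friday 15:00, and ends Friday 13:00 after LAB10 starts Friday 12:00 → overlap.
LAB7: starts Friday 10:00 before LAB10 ends Friday 15:00, and ends Friday 14:00 after LAB10 starts Friday 12:00 → overlap.
LAB6: starts Friday 12:00 before LAB10 ends Friday 15:00, and ends Friday 20:00 after LAB10 starts Friday 12:00 → overlap.
LAB8: starts Friday 14:00 before LAB10 ends Friday 15:00, and ends Friday 16:00 after LAB10 starts Friday 12:00 → overlap.
LAB9: starts Saturday 11:00 at or after LAB10 ends Friday 15:00 → clear.
LAB10 overlaps LAB5, LAB6, LAB7, LAB8.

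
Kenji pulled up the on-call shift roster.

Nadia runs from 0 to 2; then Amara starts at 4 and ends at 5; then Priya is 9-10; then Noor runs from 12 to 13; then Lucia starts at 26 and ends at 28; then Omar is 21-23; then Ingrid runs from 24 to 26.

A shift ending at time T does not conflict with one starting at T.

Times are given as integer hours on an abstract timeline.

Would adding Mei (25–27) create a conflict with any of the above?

Nadia: ends 2 at or before Mei starts 25 → clear.
Amara: ends 5 at or before Mei starts 25 → clear.
Priya: ends 10 at or before Mei starts 25 → clear.
Noor: ends 13 at or before Mei starts 25 → clear.
Omar: ends 23 at or before Mei starts 25 → clear.
Ingrid: starts 24 before Mei ends 27, and ends 26 after Mei starts 25 → overlap.
Lucia: starts 26 before Mei ends 27, and ends 28 after Mei starts 25 → overlap.
Mei overlaps Lucia, Ingrid.

Yes — it overlaps Ingrid, Lucia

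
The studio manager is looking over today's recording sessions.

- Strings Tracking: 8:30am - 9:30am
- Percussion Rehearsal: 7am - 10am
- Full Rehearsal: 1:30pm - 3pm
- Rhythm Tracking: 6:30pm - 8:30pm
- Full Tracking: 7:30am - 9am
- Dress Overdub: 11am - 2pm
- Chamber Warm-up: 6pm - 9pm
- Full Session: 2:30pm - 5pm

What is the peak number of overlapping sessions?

3

Walk through starts and ends in time order (an end at T is processed before a start at T):
7am start Percussion Rehearsal → 1
7:30am start Full Tracking → 2
8:30am start Strings Tracking → 3
9am end Full Tracking → 2
9:30am end Strings Tracking → 1
10am end Percussion Rehearsal → 0
11am start Dress Overdub → 1
1:30pm start Full Rehearsal → 2
2pm end Dress Overdub → 1
2:30pm start Full Session → 2
3pm end Full Rehearsal → 1
5pm end Full Session → 0
6pm start Chamber Warm-up → 1
6:30pm start Rhythm Tracking → 2
8:30pm end Rhythm Tracking → 1
9pm end Chamber Warm-up → 0
Peak is 3, at 8:30am (Full Tracking, Percussion Rehearsal, Strings Tracking).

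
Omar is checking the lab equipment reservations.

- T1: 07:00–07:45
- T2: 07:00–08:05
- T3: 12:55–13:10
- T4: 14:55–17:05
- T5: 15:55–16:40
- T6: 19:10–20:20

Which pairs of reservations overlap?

Check each pair: they overlap iff neither finishes before the other starts.
Sorted by start: T1, T2, T3, T4, T5, T6.
T2 starts before T1 ends → T1 and T2 overlap.
T3 starts after T1 ends; T1 is clear from here.
T3 starts after T2 ends; T2 is clear from here.
T4 starts after T3 ends; T3 is clear from here.
T5 starts before T4 ends → T4 and T5 overlap.
T6 starts after T4 ends.
T6 starts after T5 ends.

T1 & T2, T4 & T5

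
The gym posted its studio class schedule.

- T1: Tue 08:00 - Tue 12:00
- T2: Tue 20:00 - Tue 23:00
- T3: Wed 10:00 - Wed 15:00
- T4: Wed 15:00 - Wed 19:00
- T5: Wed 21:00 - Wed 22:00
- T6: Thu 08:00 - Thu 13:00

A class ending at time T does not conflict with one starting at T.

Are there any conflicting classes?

No

Sorted by start: T1, T2, T3, T4, T5, T6.
T2 starts after T1 ends, so nothing later overlaps T1 either.
T3 starts after T2 ends, so nothing later overlaps T2 either.
T4 starts exactly when T3 ends (back-to-back, no overlap), so nothing later overlaps T3 either.
T5 starts after T4 ends, so nothing later overlaps T4 either.
T6 starts after T5 ends.
Every pair is clear; the schedule has no overlaps.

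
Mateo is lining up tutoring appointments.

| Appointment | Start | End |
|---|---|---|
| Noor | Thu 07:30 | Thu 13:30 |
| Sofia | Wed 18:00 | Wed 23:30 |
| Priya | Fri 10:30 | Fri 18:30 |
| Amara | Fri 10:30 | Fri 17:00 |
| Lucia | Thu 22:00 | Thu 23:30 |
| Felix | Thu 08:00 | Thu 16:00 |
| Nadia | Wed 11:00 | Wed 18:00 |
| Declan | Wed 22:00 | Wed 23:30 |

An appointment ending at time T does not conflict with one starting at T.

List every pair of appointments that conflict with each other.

Sorted by start: Nadia, Sofia, Declan, Noor, Felix, Lucia, Amara, Priya.
Sofia starts exactly when Nadia ends (back-to-back, no overlap); Nadia is clear from here.
Declan starts before Sofia ends → Sofia and Declan overlap.
Noor starts after Sofia ends; Sofia is clear from here.
Noor starts after Declan ends; Declan is clear from here.
Felix starts before Noor ends → Noor and Felix overlap.
Lucia starts after Noor ends; Noor is clear from here.
Lucia starts after Felix ends; Felix is clear from here.
Amara starts after Lucia ends; Lucia is clear from here.
Priya starts before Amara ends → Amara and Priya overlap.

Amara & Priya, Declan & Sofia, Felix & Noor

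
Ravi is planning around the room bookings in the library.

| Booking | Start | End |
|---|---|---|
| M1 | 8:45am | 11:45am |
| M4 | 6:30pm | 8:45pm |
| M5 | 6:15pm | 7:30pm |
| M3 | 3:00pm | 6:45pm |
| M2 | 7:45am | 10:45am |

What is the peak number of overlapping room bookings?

3

Sort all start/end points and keep a running count:
7:45am start M2 → 1
8:45am start M1 → 2
10:45am end M2 → 1
11:45am end M1 → 0
3:00pm start M3 → 1
6:15pm start M5 → 2
6:30pm start M4 → 3
6:45pm end M3 → 2
7:30pm end M5 → 1
8:45pm end M4 → 0
Peak is 3, at 6:30pm (M3, M4, M5).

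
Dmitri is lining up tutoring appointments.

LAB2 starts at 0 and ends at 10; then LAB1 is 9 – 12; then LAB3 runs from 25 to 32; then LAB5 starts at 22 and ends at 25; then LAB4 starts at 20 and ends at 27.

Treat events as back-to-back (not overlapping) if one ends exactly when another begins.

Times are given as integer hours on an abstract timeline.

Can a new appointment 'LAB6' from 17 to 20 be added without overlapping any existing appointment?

LAB2: ends 10 at or before LAB6 starts 17 → clear.
LAB1: ends 12 at or before LAB6 starts 17 → clear.
LAB4: starts 20 at or after LAB6 ends 20 → clear.
LAB5: starts 22 at or after LAB6 ends 20 → clear.
LAB3: starts 25 at or after LAB6 ends 20 → clear.

Yes — the slot is free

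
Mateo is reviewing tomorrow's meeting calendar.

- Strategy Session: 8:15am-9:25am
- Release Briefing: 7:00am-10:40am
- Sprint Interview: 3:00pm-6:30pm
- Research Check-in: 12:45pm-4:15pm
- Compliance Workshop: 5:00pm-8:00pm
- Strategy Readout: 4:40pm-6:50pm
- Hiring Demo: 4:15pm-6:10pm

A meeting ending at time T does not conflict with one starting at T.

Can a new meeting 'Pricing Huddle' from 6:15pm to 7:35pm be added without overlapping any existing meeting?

No — it overlaps Compliance Workshop, Sprint Interview, Strategy Readout

Release Briefing: ends 10:40am at or before Pricing Huddle starts 6:15pm → clear.
Strategy Session: ends 9:25am at or before Pricing Huddle starts 6:15pm → clear.
Research Check-in: ends 4:15pm at or before Pricing Huddle starts 6:15pm → clear.
Sprint Interview: starts 3:00pm before Pricing Huddle ends 7:35pm, and ends 6:30pm after Pricing Huddle starts 6:15pm → overlap.
Hiring Demo: ends 6:10pm at or before Pricing Huddle starts 6:15pm → clear.
Strategy Readout: starts 4:40pm before Pricing Huddle ends 7:35pm, and ends 6:50pm after Pricing Huddle starts 6:15pm → overlap.
Compliance Workshop: starts 5:00pm before Pricing Huddle ends 7:35pm, and ends 8:00pm after Pricing Huddle starts 6:15pm → overlap.
Pricing Huddle overlaps Sprint Interview, Compliance Workshop, Strategy Readout.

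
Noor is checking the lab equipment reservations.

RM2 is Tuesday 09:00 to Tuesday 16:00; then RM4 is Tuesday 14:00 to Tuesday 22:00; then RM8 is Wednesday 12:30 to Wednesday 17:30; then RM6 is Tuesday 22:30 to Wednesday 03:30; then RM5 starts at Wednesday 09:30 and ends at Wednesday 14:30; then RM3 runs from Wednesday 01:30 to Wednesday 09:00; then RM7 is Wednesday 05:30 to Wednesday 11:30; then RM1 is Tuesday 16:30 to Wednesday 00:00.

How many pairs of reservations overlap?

Two intervals overlap when each starts before the other ends.
Sorted by start: RM2, RM4, RM1, RM6, RM3, RM7, RM5, RM8.
RM4 starts before RM2 ends → RM2 and RM4 overlap.
RM1 starts after RM2 ends, so RM2 has no further overlaps.
RM1 starts before RM4 ends → RM4 and RM1 overlap.
RM6 starts after RM4 ends, so RM4 has no further overlaps.
RM6 starts before RM1 ends → RM1 and RM6 overlap.
RM3 starts after RM1 ends, so RM1 has no further overlaps.
RM3 starts before RM6 ends → RM6 and RM3 overlap.
RM7 starts after RM6 ends, so RM6 has no further overlaps.
RM7 starts before RM3 ends → RM3 and RM7 overlap.
RM5 starts after RM3 ends, so RM3 has no further overlaps.
RM5 starts before RM7 ends → RM7 and RM5 overlap.
RM8 starts after RM7 ends.
RM8 starts before RM5 ends → RM5 and RM8 overlap.
Overlapping pairs: RM1 & RM4, RM1 & RM6, RM2 & RM4, RM3 & RM6, RM3 & RM7, RM5 & RM7, RM5 & RM8 — 7 in total.

7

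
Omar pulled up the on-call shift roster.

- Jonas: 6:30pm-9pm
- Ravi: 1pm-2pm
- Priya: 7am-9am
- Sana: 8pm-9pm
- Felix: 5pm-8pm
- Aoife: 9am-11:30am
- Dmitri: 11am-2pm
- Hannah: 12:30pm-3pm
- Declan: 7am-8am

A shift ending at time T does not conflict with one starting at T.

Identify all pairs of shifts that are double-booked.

Aoife & Dmitri, Declan & Priya, Dmitri & Hannah, Dmitri & Ravi, Felix & Jonas, Hannah & Ravi, Jonas & Sana

Two intervals overlap when each starts before the other ends.
Sorted by start: Priya, Declan, Aoife, Dmitri, Hannah, Ravi, Felix, Jonas, Sana.
Declan starts before Priya ends → Priya and Declan overlap.
Aoife starts exactly when Priya ends (back-to-back, no overlap), so Priya has no further overlaps.
Aoife starts after Declan ends, so Declan has no further overlaps.
Dmitri starts before Aoife ends → Aoife and Dmitri overlap.
Hannah starts after Aoife ends, so Aoife has no further overlaps.
Hannah starts before Dmitri ends → Dmitri and Hannah overlap.
Ravi starts before Dmitri ends → Dmitri and Ravi overlap.
Felix starts after Dmitri ends, so Dmitri has no further overlaps.
Ravi starts before Hannah ends → Hannah and Ravi overlap.
Felix starts after Hannah ends, so Hannah has no further overlaps.
Felix starts after Ravi ends, so Ravi has no further overlaps.
Jonas starts before Felix ends → Felix and Jonas overlap.
Sana starts exactly when Felix ends (back-to-back, no overlap).
Sana starts before Jonas ends → Jonas and Sana overlap.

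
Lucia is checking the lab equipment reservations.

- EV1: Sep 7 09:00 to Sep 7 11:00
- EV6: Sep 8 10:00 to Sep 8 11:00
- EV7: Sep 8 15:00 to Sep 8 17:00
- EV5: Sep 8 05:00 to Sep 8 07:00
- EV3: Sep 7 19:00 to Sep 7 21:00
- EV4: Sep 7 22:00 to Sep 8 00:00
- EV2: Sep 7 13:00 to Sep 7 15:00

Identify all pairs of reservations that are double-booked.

no conflicts

Check each pair: they overlap iff neither finishes before the other starts.
Sorted by start: EV1, EV2, EV3, EV4, EV5, EV6, EV7.
EV2 starts after EV1 ends — done with EV1.
EV3 starts after EV2 ends — done with EV2.
EV4 starts after EV3 ends — done with EV3.
EV5 starts after EV4 ends — done with EV4.
EV6 starts after EV5 ends — done with EV5.
EV7 starts after EV6 ends.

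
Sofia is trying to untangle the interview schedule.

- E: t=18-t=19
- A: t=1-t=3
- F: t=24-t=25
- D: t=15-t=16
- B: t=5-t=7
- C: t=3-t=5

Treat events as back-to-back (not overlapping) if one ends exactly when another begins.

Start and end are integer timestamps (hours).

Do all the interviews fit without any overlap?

Yes

Two intervals overlap when each starts before the other ends.
Sorted by start: A, C, B, D, E, F.
C starts exactly when A ends (back-to-back, no overlap), so nothing later overlaps A either.
B starts exactly when C ends (back-to-back, no overlap), so nothing later overlaps C either.
D starts after B ends, so nothing later overlaps B either.
E starts after D ends, so nothing later overlaps D either.
F starts after E ends.
Every pair is clear; the schedule has no overlaps.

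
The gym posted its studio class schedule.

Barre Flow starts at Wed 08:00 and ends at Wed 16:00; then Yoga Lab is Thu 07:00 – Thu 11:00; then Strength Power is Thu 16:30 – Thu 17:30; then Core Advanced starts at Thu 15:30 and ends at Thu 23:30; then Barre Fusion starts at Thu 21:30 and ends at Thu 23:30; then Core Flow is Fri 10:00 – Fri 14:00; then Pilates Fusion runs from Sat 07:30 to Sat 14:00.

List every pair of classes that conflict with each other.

Barre Fusion & Core Advanced, Core Advanced & Strength Power

Sorted by start: Barre Flow, Yoga Lab, Core Advanced, Strength Power, Barre Fusion, Core Flow, Pilates Fusion.
Yoga Lab starts after Barre Flow ends, so nothing later overlaps Barre Flow either.
Core Advanced starts after Yoga Lab ends, so nothing later overlaps Yoga Lab either.
Strength Power starts before Core Advanced ends → Core Advanced and Strength Power overlap.
Barre Fusion starts before Core Advanced ends → Core Advanced and Barre Fusion overlap.
Core Flow starts after Core Advanced ends, so nothing later overlaps Core Advanced either.
Barre Fusion starts after Strength Power ends, so nothing later overlaps Strength Power either.
Core Flow starts after Barre Fusion ends, so nothing later overlaps Barre Fusion either.
Pilates Fusion starts after Core Flow ends.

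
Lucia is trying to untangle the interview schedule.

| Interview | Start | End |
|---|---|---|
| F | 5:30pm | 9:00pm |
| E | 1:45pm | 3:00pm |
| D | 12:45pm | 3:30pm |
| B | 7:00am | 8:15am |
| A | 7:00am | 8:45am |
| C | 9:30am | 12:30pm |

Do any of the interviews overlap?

Yes

Check each pair: they overlap iff neither finishes before the other starts.
Sorted by start: A, B, C, D, E, F.
B starts before A ends → A and B overlap.
That's a conflict, so the schedule is not conflict-free.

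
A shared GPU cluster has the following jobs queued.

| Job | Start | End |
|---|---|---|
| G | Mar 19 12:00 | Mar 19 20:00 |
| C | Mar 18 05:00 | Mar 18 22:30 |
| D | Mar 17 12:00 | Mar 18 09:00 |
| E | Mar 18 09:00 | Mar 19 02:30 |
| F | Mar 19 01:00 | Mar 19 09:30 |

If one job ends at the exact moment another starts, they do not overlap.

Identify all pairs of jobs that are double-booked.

C & D, C & E, E & F

Two intervals overlap when each starts before the other ends.
Sorted by start: D, C, E, F, G.
C starts before D ends → D and C overlap.
E starts exactly when D ends (back-to-back, no overlap), so nothing later overlaps D either.
E starts before C ends → C and E overlap.
F starts after C ends, so nothing later overlaps C either.
F starts before E ends → E and F overlap.
G starts after E ends.
G starts after F ends.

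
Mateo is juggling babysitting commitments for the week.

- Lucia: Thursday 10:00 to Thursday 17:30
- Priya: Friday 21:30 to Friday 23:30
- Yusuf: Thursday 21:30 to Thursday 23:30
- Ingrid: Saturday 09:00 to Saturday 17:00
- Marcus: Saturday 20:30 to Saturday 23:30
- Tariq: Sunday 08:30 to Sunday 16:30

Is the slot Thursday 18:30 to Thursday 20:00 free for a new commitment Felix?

Lucia: ends Thursday 17:30 at or before Felix starts Thursday 18:30 → clear.
Yusuf: starts Thursday 21:30 at or after Felix ends Thursday 20:00 → clear.
Priya: starts Friday 21:30 at or after Felix ends Thursday 20:00 → clear.
Ingrid: starts Saturday 09:00 at or after Felix ends Thursday 20:00 → clear.
Marcus: starts Saturday 20:30 at or after Felix ends Thursday 20:00 → clear.
Tariq: starts Sunday 08:30 at or after Felix ends Thursday 20:00 → clear.

Yes — the slot is free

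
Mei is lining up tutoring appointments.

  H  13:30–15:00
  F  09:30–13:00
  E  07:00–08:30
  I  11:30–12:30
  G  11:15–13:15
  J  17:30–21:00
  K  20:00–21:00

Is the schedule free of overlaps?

No

Sorted by start: E, F, G, I, H, J, K.
F starts after E ends — done with E.
G starts before F ends → F and G overlap.
That's a conflict, so the schedule is not conflict-free.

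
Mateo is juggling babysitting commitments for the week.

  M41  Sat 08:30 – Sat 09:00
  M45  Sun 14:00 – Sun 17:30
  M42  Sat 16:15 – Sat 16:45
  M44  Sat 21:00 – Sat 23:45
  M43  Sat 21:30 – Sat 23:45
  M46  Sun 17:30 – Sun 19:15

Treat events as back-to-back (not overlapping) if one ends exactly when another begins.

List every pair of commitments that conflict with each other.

M43 & M44

Sorted by start: M41, M42, M44, M43, M45, M46.
M42 starts after M41 ends — done with M41.
M44 starts after M42 ends — done with M42.
M43 starts before M44 ends → M44 and M43 overlap.
M45 starts after M44 ends — done with M44.
M45 starts after M43 ends — done with M43.
M46 starts exactly when M45 ends (back-to-back, no overlap).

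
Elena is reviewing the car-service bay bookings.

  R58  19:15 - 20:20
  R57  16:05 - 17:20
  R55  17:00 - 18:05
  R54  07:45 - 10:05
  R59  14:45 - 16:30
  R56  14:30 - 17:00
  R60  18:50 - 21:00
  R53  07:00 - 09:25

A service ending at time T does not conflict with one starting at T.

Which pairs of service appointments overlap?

Sorted by start: R53, R54, R56, R59, R57, R55, R60, R58.
R54 starts before R53 ends → R53 and R54 overlap.
R56 starts after R53 ends; R53 is clear from here.
R56 starts after R54 ends; R54 is clear from here.
R59 starts before R56 ends → R56 and R59 overlap.
R57 starts before R56 ends → R56 and R57 overlap.
R55 starts exactly when R56 ends (back-to-back, no overlap); R56 is clear from here.
R57 starts before R59 ends → R59 and R57 overlap.
R55 starts after R59 ends; R59 is clear from here.
R55 starts before R57 ends → R57 and R55 overlap.
R60 starts after R57 ends; R57 is clear from here.
R60 starts after R55 ends; R55 is clear from here.
R58 starts before R60 ends → R60 and R58 overlap.

R53 & R54, R55 & R57, R56 & R57, R56 & R59, R57 & R59, R58 & R60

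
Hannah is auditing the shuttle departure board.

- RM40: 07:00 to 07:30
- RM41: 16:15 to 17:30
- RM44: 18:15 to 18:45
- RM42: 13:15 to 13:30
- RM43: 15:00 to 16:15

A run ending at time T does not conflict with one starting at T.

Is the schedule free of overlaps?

Check each pair: they overlap iff neither finishes before the other starts.
Sorted by start: RM40, RM42, RM43, RM41, RM44.
RM42 starts after RM40 ends, so nothing later overlaps RM40 either.
RM43 starts after RM42 ends, so nothing later overlaps RM42 either.
RM41 starts exactly when RM43 ends (back-to-back, no overlap), so nothing later overlaps RM43 either.
RM44 starts after RM41 ends.
Every pair is clear; the schedule has no overlaps.

Yes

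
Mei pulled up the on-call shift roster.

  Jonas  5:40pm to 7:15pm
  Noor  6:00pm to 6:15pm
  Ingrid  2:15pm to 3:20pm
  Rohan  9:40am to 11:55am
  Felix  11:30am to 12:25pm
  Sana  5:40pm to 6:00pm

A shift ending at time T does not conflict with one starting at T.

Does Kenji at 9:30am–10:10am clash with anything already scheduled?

Rohan: starts 9:40am before Kenji ends 10:10am, and ends 11:55am after Kenji starts 9:30am → overlap.
Felix: starts 11:30am at or after Kenji ends 10:10am → clear.
Ingrid: starts 2:15pm at or after Kenji ends 10:10am → clear.
Jonas: starts 5:40pm at or after Kenji ends 10:10am → clear.
Sana: starts 5:40pm at or after Kenji ends 10:10am → clear.
Noor: starts 6:00pm at or after Kenji ends 10:10am → clear.
Kenji overlaps Rohan.

Yes — it overlaps Rohan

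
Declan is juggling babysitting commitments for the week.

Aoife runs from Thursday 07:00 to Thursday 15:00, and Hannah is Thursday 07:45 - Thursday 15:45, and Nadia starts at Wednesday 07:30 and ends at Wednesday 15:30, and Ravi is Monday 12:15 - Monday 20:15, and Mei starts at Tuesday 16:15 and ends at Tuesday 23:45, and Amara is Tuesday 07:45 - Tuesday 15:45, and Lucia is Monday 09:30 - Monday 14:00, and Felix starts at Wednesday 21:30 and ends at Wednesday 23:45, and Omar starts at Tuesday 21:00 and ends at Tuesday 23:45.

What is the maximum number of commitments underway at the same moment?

Sweep the timeline, counting +1 at each start and −1 at each end (ends before starts at a tie):
Monday 09:30 start Lucia → 1
Monday 12:15 start Ravi → 2
Monday 14:00 end Lucia → 1
Monday 20:15 end Ravi → 0
Tuesday 07:45 start Amara → 1
Tuesday 15:45 end Amara → 0
Tuesday 16:15 start Mei → 1
Tuesday 21:00 start Omar → 2
Tuesday 23:45 end Mei → 1
Tuesday 23:45 end Omar → 0
Wednesday 07:30 start Nadia → 1
Wednesday 15:30 end Nadia → 0
Wednesday 21:30 start Felix → 1
Wednesday 23:45 end Felix → 0
Thursday 07:00 start Aoife → 1
Thursday 07:45 start Hannah → 2
Thursday 15:00 end Aoife → 1
Thursday 15:45 end Hannah → 0
Peak is 2, at Monday 12:15 (Lucia, Ravi).

2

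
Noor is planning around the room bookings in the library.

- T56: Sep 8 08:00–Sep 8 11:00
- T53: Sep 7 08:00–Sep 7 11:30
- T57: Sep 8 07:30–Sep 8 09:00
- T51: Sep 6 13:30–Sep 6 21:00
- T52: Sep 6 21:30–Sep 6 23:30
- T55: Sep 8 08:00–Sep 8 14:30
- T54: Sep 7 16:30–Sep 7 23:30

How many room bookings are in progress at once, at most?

Walk through starts and ends in time order (an end at T is processed before a start at T):
Sep 6 13:30 start T51 → 1
Sep 6 21:00 end T51 → 0
Sep 6 21:30 start T52 → 1
Sep 6 23:30 end T52 → 0
Sep 7 08:00 start T53 → 1
Sep 7 11:30 end T53 → 0
Sep 7 16:30 start T54 → 1
Sep 7 23:30 end T54 → 0
Sep 8 07:30 start T57 → 1
Sep 8 08:00 start T55 → 2
Sep 8 08:00 start T56 → 3
Sep 8 09:00 end T57 → 2
Sep 8 11:00 end T56 → 1
Sep 8 14:30 end T55 → 0
Peak is 3, at Sep 8 08:00 (T55, T56, T57).

3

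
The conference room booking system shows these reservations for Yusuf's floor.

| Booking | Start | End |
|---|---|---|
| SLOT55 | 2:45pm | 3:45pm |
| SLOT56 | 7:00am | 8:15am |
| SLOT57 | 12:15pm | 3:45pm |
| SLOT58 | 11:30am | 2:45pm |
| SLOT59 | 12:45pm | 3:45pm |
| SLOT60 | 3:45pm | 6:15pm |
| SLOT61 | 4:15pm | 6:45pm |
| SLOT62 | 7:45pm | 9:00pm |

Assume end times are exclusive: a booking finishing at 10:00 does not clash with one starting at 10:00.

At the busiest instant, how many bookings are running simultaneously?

Sweep the timeline, counting +1 at each start and −1 at each end (ends before starts at a tie):
7:00am start SLOT56 → 1
8:15am end SLOT56 → 0
11:30am start SLOT58 → 1
12:15pm start SLOT57 → 2
12:45pm start SLOT59 → 3
2:45pm end SLOT58 → 2
2:45pm start SLOT55 → 3
3:45pm end SLOT55 → 2
3:45pm end SLOT57 → 1
3:45pm end SLOT59 → 0
3:45pm start SLOT60 → 1
4:15pm start SLOT61 → 2
6:15pm end SLOT60 → 1
6:45pm end SLOT61 → 0
7:45pm start SLOT62 → 1
9:00pm end SLOT62 → 0
Peak is 3, at 12:45pm (SLOT57, SLOT58, SLOT59).

3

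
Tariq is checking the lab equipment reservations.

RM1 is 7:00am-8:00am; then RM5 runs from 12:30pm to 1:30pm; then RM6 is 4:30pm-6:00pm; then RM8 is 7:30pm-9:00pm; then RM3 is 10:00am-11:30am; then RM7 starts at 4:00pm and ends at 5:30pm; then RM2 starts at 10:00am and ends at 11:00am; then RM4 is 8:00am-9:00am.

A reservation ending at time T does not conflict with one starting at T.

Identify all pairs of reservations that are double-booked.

RM2 & RM3, RM6 & RM7

Sorted by start: RM1, RM4, RM2, RM3, RM5, RM7, RM6, RM8.
RM4 starts exactly when RM1 ends (back-to-back, no overlap), so RM1 has no further overlaps.
RM2 starts after RM4 ends, so RM4 has no further overlaps.
RM3 starts before RM2 ends → RM2 and RM3 overlap.
RM5 starts after RM2 ends, so RM2 has no further overlaps.
RM5 starts after RM3 ends, so RM3 has no further overlaps.
RM7 starts after RM5 ends, so RM5 has no further overlaps.
RM6 starts before RM7 ends → RM7 and RM6 overlap.
RM8 starts after RM7 ends.
RM8 starts after RM6 ends.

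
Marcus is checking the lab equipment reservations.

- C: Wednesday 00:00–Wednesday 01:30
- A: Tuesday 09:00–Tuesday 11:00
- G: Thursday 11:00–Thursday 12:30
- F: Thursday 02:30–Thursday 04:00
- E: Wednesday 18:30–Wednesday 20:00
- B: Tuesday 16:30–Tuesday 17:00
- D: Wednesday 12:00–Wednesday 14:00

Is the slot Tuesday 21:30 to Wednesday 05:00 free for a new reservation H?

A: ends Tuesday 11:00 at or before H starts Tuesday 21:30 → clear.
B: ends Tuesday 17:00 at or before H starts Tuesday 21:30 → clear.
C: starts Wednesday 00:00 before H ends Wednesday 05:00, and ends Wednesday 01:30 after H starts Tuesday 21:30 → overlap.
D: starts Wednesday 12:00 at or after H ends Wednesday 05:00 → clear.
E: starts Wednesday 18:30 at or after H ends Wednesday 05:00 → clear.
F: starts Thursday 02:30 at or after H ends Wednesday 05:00 → clear.
G: starts Thursday 11:00 at or after H ends Wednesday 05:00 → clear.
H overlaps C.

No — it overlaps C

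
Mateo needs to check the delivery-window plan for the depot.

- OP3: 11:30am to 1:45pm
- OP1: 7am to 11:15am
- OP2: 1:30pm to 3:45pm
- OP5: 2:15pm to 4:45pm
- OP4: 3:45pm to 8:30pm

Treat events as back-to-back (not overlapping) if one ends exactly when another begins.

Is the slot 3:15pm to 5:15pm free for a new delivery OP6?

No — it overlaps OP2, OP4, OP5

OP1: ends 11:15am at or before OP6 starts 3:15pm → clear.
OP3: ends 1:45pm at or before OP6 starts 3:15pm → clear.
OP2: starts 1:30pm before OP6 ends 5:15pm, and ends 3:45pm after OP6 starts 3:15pm → overlap.
OP5: starts 2:15pm before OP6 ends 5:15pm, and ends 4:45pm after OP6 starts 3:15pm → overlap.
OP4: starts 3:45pm before OP6 ends 5:15pm, and ends 8:30pm after OP6 starts 3:15pm → overlap.
OP6 overlaps OP2, OP4, OP5.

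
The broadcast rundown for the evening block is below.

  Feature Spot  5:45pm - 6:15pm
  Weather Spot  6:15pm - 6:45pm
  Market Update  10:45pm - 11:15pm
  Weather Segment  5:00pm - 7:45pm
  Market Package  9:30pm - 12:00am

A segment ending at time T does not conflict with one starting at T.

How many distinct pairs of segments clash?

3

Sorted by start: Weather Segment, Feature Spot, Weather Spot, Market Package, Market Update.
Feature Spot starts before Weather Segment ends → Weather Segment and Feature Spot overlap.
Weather Spot starts before Weather Segment ends → Weather Segment and Weather Spot overlap.
Market Package starts after Weather Segment ends; Weather Segment is clear from here.
Weather Spot starts exactly when Feature Spot ends (back-to-back, no overlap); Feature Spot is clear from here.
Market Package starts after Weather Spot ends; Weather Spot is clear from here.
Market Update starts before Market Package ends → Market Package and Market Update overlap.
Overlapping pairs: Feature Spot & Weather Segment, Market Package & Market Update, Weather Segment & Weather Spot — 3 in total.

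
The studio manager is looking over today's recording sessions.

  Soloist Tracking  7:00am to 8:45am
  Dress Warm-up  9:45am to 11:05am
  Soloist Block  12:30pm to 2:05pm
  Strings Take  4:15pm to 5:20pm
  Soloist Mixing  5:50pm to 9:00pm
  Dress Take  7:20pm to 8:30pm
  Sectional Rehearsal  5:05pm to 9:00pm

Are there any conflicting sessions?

Two intervals overlap when each starts before the other ends.
Sorted by start: Soloist Tracking, Dress Warm-up, Soloist Block, Strings Take, Sectional Rehearsal, Soloist Mixing, Dress Take.
Dress Warm-up starts after Soloist Tracking ends — done with Soloist Tracking.
Soloist Block starts after Dress Warm-up ends — done with Dress Warm-up.
Strings Take starts after Soloist Block ends — done with Soloist Block.
Sectional Rehearsal starts before Strings Take ends → Strings Take and Sectional Rehearsal overlap.
That's a conflict, so the schedule is not conflict-free.

Yes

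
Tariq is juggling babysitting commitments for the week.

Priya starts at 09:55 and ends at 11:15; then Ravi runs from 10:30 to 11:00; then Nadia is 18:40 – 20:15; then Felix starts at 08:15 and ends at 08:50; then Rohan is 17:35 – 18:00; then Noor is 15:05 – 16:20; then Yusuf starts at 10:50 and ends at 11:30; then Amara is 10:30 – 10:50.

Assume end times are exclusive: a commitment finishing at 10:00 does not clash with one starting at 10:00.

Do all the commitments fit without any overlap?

No

Sorted by start: Felix, Priya, Ravi, Amara, Yusuf, Noor, Rohan, Nadia.
Priya starts after Felix ends, so Felix has no further overlaps.
Ravi starts before Priya ends → Priya and Ravi overlap.
That's a conflict, so the schedule is not conflict-free.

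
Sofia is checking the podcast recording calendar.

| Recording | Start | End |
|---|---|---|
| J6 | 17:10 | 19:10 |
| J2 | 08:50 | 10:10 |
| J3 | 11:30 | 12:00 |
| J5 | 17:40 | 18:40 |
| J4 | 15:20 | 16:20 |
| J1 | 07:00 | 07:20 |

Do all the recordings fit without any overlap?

No

Sorted by start: J1, J2, J3, J4, J6, J5.
J2 starts after J1 ends, so J1 has no further overlaps.
J3 starts after J2 ends, so J2 has no further overlaps.
J4 starts after J3 ends, so J3 has no further overlaps.
J6 starts after J4 ends, so J4 has no further overlaps.
J5 starts before J6 ends → J6 and J5 overlap.
That's a conflict, so the schedule is not conflict-free.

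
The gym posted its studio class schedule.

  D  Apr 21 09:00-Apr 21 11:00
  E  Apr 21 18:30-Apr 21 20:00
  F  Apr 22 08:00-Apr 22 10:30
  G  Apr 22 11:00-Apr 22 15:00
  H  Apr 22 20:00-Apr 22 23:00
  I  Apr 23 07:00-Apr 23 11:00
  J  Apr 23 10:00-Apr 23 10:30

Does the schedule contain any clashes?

Yes

Sorted by start: D, E, F, G, H, I, J.
E starts after D ends, so D has no further overlaps.
F starts after E ends, so E has no further overlaps.
G starts after F ends, so F has no further overlaps.
H starts after G ends, so G has no further overlaps.
I starts after H ends, so H has no further overlaps.
J starts before I ends → I and J overlap.
That's a conflict, so the schedule is not conflict-free.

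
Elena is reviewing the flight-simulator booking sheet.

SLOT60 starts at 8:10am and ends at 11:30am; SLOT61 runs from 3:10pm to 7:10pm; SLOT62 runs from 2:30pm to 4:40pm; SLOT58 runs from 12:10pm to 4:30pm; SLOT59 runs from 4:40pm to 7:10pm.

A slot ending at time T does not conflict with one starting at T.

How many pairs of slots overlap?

Two intervals overlap when each starts before the other ends.
Sorted by start: SLOT60, SLOT58, SLOT62, SLOT61, SLOT59.
SLOT58 starts after SLOT60 ends, so nothing later overlaps SLOT60 either.
SLOT62 starts before SLOT58 ends → SLOT58 and SLOT62 overlap.
SLOT61 starts before SLOT58 ends → SLOT58 and SLOT61 overlap.
SLOT59 starts after SLOT58 ends.
SLOT61 starts before SLOT62 ends → SLOT62 and SLOT61 overlap.
SLOT59 starts exactly when SLOT62 ends (back-to-back, no overlap).
SLOT59 starts before SLOT61 ends → SLOT61 and SLOT59 overlap.
Overlapping pairs: SLOT58 & SLOT61, SLOT58 & SLOT62, SLOT59 & SLOT61, SLOT61 & SLOT62 — 4 in total.

4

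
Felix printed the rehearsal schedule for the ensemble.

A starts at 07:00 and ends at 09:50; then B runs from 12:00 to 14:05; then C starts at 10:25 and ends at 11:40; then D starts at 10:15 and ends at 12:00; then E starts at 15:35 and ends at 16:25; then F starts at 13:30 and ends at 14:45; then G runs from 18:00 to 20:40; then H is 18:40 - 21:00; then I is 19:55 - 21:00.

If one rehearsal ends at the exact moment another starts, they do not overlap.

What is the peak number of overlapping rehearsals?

3

Walk through starts and ends in time order (an end at T is processed before a start at T):
07:00 start A → 1
09:50 end A → 0
10:15 start D → 1
10:25 start C → 2
11:40 end C → 1
12:00 end D → 0
12:00 start B → 1
13:30 start F → 2
14:05 end B → 1
14:45 end F → 0
15:35 start E → 1
16:25 end E → 0
18:00 start G → 1
18:40 start H → 2
19:55 start I → 3
20:40 end G → 2
21:00 end H → 1
21:00 end I → 0
Peak is 3, at 19:55 (G, H, I).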